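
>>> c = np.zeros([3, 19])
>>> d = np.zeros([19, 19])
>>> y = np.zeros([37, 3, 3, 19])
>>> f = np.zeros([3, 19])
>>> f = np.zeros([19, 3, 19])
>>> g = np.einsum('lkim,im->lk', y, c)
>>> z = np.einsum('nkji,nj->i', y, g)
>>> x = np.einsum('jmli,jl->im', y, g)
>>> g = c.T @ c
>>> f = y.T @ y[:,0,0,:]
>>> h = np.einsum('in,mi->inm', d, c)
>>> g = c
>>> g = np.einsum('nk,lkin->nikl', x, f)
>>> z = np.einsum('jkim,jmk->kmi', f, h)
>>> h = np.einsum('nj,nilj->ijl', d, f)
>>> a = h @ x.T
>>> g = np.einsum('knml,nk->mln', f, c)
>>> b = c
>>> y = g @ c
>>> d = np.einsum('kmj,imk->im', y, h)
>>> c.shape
(3, 19)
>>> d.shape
(3, 19)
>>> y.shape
(3, 19, 19)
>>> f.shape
(19, 3, 3, 19)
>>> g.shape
(3, 19, 3)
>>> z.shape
(3, 19, 3)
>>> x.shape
(19, 3)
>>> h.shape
(3, 19, 3)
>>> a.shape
(3, 19, 19)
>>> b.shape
(3, 19)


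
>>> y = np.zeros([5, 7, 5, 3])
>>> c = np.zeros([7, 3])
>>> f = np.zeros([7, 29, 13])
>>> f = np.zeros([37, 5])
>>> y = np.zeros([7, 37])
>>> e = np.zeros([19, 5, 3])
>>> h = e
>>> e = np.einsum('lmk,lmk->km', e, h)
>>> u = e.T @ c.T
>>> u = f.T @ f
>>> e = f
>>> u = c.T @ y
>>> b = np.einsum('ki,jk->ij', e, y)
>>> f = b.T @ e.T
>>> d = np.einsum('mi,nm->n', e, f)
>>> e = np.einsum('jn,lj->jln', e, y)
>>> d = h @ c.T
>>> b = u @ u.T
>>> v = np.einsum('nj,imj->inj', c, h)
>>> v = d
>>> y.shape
(7, 37)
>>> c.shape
(7, 3)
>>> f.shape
(7, 37)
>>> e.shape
(37, 7, 5)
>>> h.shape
(19, 5, 3)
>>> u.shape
(3, 37)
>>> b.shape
(3, 3)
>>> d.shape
(19, 5, 7)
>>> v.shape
(19, 5, 7)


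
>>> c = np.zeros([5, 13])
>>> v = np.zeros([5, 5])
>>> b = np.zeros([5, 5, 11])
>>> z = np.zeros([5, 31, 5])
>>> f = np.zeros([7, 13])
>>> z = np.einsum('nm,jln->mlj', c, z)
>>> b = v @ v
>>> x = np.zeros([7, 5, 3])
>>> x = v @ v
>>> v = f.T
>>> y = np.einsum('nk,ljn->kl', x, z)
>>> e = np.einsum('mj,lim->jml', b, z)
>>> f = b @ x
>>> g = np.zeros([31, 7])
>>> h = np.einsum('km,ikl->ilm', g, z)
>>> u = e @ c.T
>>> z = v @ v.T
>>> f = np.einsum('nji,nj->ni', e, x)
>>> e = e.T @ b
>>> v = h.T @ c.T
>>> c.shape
(5, 13)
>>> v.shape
(7, 5, 5)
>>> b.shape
(5, 5)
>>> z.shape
(13, 13)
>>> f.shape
(5, 13)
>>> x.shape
(5, 5)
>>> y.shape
(5, 13)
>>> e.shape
(13, 5, 5)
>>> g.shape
(31, 7)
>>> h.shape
(13, 5, 7)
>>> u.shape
(5, 5, 5)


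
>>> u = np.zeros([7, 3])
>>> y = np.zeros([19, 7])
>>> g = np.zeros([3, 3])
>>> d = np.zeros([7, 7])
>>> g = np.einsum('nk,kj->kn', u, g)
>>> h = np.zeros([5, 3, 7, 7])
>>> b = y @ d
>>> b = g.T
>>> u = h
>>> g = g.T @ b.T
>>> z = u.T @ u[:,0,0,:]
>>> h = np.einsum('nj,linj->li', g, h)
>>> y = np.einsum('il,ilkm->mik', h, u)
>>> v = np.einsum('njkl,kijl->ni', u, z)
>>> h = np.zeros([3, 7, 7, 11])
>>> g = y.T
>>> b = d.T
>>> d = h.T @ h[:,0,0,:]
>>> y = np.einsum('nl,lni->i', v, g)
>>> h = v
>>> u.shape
(5, 3, 7, 7)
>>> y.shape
(7,)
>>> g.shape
(7, 5, 7)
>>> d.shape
(11, 7, 7, 11)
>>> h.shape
(5, 7)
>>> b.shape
(7, 7)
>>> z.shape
(7, 7, 3, 7)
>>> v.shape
(5, 7)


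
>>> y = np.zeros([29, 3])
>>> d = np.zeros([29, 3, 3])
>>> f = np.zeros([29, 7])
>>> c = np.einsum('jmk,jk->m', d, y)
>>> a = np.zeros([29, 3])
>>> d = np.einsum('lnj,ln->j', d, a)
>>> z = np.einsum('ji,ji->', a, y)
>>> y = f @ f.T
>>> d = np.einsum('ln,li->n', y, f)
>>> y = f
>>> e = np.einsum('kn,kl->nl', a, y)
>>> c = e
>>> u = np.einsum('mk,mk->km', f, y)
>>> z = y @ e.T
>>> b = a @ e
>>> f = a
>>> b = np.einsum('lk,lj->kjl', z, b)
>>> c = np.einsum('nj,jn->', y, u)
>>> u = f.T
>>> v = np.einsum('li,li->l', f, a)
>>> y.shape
(29, 7)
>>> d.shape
(29,)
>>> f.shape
(29, 3)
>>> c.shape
()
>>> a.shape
(29, 3)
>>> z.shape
(29, 3)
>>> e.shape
(3, 7)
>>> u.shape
(3, 29)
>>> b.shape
(3, 7, 29)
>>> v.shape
(29,)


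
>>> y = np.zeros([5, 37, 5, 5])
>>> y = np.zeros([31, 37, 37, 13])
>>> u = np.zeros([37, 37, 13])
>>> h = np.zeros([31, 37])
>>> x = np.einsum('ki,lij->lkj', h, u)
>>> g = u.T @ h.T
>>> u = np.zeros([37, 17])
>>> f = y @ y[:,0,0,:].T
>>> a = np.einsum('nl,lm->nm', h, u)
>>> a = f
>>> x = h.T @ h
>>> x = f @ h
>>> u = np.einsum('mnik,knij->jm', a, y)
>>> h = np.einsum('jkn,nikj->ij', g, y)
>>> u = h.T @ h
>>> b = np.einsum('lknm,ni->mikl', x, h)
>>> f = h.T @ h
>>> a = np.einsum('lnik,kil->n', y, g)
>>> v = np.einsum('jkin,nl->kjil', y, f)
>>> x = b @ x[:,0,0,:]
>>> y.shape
(31, 37, 37, 13)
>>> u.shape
(13, 13)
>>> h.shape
(37, 13)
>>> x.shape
(37, 13, 37, 37)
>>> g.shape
(13, 37, 31)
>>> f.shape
(13, 13)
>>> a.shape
(37,)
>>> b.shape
(37, 13, 37, 31)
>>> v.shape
(37, 31, 37, 13)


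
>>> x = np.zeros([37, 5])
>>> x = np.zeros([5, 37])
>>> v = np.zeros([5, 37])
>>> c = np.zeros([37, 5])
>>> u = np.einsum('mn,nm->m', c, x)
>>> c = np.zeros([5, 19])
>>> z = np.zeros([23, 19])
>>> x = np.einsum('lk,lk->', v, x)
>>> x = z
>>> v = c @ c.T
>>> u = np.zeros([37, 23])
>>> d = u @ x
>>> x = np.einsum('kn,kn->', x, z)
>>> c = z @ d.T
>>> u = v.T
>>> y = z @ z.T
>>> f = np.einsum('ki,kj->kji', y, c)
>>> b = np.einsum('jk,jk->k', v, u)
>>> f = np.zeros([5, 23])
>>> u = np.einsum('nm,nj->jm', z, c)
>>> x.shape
()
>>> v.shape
(5, 5)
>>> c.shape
(23, 37)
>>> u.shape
(37, 19)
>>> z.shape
(23, 19)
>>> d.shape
(37, 19)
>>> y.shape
(23, 23)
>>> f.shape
(5, 23)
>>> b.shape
(5,)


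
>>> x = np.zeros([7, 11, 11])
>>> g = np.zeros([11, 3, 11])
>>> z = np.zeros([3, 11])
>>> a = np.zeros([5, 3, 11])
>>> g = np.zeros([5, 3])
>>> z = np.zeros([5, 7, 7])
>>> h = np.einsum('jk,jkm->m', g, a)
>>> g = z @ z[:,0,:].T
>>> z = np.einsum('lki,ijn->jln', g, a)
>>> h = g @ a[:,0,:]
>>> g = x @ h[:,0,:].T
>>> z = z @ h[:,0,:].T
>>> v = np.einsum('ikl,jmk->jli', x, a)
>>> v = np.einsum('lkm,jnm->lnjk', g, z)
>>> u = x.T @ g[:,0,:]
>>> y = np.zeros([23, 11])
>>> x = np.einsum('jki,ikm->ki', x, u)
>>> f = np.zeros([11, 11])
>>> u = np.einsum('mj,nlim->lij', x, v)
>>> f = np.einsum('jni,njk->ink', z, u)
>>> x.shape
(11, 11)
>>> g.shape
(7, 11, 5)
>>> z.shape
(3, 5, 5)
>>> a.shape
(5, 3, 11)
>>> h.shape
(5, 7, 11)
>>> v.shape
(7, 5, 3, 11)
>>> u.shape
(5, 3, 11)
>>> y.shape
(23, 11)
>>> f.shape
(5, 5, 11)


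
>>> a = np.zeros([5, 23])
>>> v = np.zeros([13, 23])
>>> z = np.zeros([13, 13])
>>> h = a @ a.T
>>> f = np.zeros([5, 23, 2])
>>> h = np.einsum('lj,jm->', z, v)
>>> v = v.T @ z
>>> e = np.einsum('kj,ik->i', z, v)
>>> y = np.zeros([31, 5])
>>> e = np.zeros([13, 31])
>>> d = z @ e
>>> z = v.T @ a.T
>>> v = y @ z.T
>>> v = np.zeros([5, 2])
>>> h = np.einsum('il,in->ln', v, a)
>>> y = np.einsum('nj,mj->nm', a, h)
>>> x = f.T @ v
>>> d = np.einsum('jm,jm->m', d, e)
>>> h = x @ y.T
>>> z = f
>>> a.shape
(5, 23)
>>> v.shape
(5, 2)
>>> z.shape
(5, 23, 2)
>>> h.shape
(2, 23, 5)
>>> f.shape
(5, 23, 2)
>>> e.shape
(13, 31)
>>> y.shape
(5, 2)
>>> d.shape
(31,)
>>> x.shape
(2, 23, 2)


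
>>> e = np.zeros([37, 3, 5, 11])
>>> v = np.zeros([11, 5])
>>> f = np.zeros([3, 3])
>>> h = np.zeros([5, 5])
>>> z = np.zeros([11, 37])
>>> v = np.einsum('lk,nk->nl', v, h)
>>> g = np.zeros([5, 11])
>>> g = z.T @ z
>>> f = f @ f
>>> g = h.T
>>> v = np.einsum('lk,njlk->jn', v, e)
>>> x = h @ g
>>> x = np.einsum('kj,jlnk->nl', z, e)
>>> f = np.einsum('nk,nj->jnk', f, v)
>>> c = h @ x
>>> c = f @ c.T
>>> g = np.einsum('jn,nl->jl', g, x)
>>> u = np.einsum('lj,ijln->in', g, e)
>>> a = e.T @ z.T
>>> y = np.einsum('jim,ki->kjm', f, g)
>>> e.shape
(37, 3, 5, 11)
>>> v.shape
(3, 37)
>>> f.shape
(37, 3, 3)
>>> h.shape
(5, 5)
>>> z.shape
(11, 37)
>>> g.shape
(5, 3)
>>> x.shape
(5, 3)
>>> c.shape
(37, 3, 5)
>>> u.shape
(37, 11)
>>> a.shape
(11, 5, 3, 11)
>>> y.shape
(5, 37, 3)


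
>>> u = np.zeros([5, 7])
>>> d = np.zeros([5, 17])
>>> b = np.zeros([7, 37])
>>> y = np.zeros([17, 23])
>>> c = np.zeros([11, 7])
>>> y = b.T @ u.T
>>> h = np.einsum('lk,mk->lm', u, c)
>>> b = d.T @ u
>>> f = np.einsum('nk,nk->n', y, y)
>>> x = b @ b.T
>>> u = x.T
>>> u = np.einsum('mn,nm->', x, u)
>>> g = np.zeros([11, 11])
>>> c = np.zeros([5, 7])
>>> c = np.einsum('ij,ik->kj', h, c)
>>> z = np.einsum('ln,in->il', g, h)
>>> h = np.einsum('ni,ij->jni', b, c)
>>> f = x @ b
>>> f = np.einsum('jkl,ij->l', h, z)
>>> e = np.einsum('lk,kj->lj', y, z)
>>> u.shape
()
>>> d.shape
(5, 17)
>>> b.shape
(17, 7)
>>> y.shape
(37, 5)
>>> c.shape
(7, 11)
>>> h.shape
(11, 17, 7)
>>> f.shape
(7,)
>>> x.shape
(17, 17)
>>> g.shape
(11, 11)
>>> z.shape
(5, 11)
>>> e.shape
(37, 11)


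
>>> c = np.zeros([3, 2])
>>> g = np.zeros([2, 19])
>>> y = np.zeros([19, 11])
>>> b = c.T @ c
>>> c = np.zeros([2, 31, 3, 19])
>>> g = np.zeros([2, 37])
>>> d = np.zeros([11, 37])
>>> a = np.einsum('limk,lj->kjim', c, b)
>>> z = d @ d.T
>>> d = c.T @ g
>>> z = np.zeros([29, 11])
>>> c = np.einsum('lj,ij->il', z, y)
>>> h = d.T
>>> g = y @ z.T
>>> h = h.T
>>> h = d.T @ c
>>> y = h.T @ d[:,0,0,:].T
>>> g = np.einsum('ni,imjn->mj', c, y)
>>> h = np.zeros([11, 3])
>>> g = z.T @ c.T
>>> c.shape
(19, 29)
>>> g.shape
(11, 19)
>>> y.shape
(29, 3, 31, 19)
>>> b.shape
(2, 2)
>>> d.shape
(19, 3, 31, 37)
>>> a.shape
(19, 2, 31, 3)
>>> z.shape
(29, 11)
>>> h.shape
(11, 3)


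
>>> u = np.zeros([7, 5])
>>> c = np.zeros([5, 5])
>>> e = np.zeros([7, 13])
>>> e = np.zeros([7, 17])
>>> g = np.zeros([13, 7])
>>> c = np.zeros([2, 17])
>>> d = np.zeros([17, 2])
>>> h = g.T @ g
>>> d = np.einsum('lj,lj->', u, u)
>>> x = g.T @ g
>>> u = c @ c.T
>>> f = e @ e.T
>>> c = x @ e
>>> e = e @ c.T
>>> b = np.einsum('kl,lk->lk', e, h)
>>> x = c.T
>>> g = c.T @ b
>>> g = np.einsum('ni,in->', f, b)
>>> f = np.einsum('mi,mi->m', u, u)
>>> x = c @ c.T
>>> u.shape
(2, 2)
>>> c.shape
(7, 17)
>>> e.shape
(7, 7)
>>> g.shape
()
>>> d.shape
()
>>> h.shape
(7, 7)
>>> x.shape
(7, 7)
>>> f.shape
(2,)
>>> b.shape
(7, 7)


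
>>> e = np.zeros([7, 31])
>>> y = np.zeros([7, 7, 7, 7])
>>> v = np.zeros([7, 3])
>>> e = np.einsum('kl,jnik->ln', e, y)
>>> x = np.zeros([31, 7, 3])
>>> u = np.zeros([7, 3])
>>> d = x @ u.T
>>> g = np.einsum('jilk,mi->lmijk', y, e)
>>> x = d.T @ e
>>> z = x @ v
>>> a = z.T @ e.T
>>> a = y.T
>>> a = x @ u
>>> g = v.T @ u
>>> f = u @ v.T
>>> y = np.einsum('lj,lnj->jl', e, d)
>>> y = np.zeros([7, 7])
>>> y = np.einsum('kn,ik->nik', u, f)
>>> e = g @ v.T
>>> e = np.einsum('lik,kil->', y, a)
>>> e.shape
()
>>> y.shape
(3, 7, 7)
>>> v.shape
(7, 3)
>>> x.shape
(7, 7, 7)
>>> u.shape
(7, 3)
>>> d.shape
(31, 7, 7)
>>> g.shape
(3, 3)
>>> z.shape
(7, 7, 3)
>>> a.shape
(7, 7, 3)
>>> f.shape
(7, 7)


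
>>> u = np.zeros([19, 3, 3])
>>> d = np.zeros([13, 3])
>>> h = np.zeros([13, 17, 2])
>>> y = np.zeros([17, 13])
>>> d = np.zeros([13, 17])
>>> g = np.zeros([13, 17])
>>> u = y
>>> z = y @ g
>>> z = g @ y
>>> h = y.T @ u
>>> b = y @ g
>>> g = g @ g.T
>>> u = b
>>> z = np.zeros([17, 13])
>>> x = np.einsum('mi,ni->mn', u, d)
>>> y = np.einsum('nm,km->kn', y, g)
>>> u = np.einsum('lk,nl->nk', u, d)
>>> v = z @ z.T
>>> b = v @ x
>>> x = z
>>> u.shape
(13, 17)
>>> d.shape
(13, 17)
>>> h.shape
(13, 13)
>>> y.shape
(13, 17)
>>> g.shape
(13, 13)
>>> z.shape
(17, 13)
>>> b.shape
(17, 13)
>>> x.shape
(17, 13)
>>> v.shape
(17, 17)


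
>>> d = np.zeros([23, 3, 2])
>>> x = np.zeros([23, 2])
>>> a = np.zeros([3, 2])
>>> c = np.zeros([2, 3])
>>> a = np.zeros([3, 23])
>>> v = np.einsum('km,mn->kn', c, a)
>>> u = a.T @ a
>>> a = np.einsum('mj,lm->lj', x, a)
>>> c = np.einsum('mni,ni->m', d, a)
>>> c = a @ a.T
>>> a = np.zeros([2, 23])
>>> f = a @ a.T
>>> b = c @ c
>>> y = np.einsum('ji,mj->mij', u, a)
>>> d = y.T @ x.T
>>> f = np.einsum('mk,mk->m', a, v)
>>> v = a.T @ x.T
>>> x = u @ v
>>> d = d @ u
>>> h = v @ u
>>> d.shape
(23, 23, 23)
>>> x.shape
(23, 23)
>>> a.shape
(2, 23)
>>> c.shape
(3, 3)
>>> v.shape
(23, 23)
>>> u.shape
(23, 23)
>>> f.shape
(2,)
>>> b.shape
(3, 3)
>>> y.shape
(2, 23, 23)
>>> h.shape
(23, 23)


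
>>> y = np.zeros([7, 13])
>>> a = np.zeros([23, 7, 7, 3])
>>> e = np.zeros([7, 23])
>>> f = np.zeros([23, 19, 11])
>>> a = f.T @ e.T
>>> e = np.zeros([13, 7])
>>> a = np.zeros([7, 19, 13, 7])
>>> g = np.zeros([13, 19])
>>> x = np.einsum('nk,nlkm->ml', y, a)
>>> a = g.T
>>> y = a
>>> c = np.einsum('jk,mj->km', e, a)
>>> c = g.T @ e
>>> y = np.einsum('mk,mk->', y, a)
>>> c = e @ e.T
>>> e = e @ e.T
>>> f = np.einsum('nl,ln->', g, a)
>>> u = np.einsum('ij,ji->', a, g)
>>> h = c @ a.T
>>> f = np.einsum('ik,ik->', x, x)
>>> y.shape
()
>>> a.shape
(19, 13)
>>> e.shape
(13, 13)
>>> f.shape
()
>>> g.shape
(13, 19)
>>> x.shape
(7, 19)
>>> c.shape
(13, 13)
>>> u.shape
()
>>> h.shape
(13, 19)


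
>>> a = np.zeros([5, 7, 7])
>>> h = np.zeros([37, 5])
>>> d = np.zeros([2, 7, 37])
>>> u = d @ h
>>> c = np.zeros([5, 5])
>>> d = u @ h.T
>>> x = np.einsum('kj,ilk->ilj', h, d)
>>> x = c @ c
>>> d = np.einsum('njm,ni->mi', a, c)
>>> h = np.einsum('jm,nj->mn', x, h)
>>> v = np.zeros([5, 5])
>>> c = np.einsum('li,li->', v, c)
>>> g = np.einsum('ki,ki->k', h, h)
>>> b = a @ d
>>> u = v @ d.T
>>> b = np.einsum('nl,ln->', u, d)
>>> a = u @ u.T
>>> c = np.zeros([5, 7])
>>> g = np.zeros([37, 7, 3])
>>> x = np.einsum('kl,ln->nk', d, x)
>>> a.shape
(5, 5)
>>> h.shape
(5, 37)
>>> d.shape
(7, 5)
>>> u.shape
(5, 7)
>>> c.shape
(5, 7)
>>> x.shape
(5, 7)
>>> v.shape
(5, 5)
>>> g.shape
(37, 7, 3)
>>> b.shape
()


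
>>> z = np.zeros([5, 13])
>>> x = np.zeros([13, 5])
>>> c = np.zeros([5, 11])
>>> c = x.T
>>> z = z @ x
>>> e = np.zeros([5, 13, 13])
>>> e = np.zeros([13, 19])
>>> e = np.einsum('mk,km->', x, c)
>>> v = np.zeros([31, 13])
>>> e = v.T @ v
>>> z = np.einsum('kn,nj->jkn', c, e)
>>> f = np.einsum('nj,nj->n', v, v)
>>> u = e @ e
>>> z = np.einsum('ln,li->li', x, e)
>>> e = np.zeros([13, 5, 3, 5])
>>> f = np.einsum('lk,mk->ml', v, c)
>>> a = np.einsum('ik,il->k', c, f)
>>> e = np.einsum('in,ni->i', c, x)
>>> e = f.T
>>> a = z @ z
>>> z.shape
(13, 13)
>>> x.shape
(13, 5)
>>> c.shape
(5, 13)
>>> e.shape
(31, 5)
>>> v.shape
(31, 13)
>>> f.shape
(5, 31)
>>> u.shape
(13, 13)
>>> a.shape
(13, 13)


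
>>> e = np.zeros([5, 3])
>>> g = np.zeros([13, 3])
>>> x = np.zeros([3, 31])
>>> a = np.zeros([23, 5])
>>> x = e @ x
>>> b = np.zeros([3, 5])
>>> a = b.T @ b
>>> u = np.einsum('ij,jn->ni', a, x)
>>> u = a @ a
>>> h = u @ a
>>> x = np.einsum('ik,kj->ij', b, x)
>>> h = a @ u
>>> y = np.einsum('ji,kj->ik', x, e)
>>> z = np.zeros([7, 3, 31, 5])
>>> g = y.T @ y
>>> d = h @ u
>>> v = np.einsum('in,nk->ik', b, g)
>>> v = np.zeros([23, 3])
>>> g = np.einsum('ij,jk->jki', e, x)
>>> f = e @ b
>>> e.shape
(5, 3)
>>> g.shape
(3, 31, 5)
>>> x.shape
(3, 31)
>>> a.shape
(5, 5)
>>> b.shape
(3, 5)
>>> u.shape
(5, 5)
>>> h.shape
(5, 5)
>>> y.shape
(31, 5)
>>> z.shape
(7, 3, 31, 5)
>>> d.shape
(5, 5)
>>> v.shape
(23, 3)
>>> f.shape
(5, 5)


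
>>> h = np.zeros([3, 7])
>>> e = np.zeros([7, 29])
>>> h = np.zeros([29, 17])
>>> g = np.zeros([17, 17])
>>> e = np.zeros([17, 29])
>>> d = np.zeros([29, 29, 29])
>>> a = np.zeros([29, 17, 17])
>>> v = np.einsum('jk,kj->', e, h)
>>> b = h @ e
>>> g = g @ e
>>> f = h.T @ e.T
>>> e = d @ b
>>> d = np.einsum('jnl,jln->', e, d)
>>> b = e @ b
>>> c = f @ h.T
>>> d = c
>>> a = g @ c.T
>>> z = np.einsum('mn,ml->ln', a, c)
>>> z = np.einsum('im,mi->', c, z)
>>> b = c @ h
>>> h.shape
(29, 17)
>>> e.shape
(29, 29, 29)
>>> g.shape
(17, 29)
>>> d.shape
(17, 29)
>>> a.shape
(17, 17)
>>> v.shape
()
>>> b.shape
(17, 17)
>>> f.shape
(17, 17)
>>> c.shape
(17, 29)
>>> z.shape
()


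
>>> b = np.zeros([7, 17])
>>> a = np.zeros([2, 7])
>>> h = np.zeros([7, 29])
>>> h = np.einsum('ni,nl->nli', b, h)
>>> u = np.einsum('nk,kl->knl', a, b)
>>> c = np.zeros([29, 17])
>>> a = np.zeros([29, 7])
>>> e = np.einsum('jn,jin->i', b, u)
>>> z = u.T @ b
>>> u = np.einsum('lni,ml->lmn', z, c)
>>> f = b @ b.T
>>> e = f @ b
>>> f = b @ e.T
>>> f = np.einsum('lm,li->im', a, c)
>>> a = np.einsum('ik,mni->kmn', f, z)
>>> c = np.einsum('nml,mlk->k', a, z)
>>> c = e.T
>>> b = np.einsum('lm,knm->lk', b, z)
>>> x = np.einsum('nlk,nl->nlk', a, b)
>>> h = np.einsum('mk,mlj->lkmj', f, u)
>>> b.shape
(7, 17)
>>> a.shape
(7, 17, 2)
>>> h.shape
(29, 7, 17, 2)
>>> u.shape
(17, 29, 2)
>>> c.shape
(17, 7)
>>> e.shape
(7, 17)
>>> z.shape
(17, 2, 17)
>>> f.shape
(17, 7)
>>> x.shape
(7, 17, 2)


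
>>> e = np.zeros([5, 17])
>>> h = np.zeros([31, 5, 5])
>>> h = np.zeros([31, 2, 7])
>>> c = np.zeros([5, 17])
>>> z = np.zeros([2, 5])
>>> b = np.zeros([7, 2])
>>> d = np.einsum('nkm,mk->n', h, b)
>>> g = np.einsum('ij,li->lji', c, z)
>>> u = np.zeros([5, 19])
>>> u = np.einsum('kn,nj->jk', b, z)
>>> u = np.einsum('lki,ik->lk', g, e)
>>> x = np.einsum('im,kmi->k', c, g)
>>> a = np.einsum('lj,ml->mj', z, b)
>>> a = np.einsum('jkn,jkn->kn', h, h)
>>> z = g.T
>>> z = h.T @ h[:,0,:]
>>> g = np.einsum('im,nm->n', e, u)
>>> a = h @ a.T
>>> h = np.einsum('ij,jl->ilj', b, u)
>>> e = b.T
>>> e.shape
(2, 7)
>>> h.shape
(7, 17, 2)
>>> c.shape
(5, 17)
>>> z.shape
(7, 2, 7)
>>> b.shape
(7, 2)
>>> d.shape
(31,)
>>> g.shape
(2,)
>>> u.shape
(2, 17)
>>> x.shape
(2,)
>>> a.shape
(31, 2, 2)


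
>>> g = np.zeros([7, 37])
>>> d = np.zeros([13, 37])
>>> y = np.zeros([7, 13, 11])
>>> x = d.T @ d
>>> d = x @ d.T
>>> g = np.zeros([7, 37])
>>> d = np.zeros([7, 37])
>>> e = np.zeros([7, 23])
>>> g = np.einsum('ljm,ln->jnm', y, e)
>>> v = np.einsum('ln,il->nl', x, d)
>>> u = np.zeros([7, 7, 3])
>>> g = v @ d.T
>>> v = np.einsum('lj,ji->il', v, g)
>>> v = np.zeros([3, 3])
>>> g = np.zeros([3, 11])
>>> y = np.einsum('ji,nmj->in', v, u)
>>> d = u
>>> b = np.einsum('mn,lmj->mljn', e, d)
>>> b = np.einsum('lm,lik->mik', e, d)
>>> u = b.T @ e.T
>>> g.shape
(3, 11)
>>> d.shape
(7, 7, 3)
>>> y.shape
(3, 7)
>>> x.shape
(37, 37)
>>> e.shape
(7, 23)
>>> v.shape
(3, 3)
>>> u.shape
(3, 7, 7)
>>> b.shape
(23, 7, 3)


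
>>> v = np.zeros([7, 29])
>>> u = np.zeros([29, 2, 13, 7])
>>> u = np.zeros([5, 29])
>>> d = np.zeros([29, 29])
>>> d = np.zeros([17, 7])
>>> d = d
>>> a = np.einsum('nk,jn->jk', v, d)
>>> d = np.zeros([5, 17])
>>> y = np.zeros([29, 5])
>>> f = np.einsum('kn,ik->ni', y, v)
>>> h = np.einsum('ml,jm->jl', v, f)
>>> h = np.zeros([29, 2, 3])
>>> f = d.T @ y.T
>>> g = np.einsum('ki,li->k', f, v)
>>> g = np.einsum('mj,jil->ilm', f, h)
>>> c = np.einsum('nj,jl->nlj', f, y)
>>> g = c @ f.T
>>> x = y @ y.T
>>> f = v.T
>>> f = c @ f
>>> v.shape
(7, 29)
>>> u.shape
(5, 29)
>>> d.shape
(5, 17)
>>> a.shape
(17, 29)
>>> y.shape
(29, 5)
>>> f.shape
(17, 5, 7)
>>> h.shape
(29, 2, 3)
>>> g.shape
(17, 5, 17)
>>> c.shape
(17, 5, 29)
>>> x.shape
(29, 29)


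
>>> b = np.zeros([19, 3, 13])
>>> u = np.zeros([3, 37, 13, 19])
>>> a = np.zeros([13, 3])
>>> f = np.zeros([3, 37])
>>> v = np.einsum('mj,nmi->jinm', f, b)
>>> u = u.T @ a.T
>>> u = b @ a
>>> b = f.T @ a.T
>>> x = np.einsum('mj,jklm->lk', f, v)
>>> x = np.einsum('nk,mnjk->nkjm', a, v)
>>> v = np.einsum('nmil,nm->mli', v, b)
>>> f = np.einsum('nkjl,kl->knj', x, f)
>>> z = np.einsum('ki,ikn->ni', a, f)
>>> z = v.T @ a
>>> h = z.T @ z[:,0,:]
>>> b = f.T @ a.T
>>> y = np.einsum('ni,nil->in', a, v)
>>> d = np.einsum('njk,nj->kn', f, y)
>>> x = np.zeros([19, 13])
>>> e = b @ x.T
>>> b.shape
(19, 13, 13)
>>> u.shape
(19, 3, 3)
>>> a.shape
(13, 3)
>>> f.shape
(3, 13, 19)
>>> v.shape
(13, 3, 19)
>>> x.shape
(19, 13)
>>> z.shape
(19, 3, 3)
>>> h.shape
(3, 3, 3)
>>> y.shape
(3, 13)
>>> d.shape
(19, 3)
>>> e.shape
(19, 13, 19)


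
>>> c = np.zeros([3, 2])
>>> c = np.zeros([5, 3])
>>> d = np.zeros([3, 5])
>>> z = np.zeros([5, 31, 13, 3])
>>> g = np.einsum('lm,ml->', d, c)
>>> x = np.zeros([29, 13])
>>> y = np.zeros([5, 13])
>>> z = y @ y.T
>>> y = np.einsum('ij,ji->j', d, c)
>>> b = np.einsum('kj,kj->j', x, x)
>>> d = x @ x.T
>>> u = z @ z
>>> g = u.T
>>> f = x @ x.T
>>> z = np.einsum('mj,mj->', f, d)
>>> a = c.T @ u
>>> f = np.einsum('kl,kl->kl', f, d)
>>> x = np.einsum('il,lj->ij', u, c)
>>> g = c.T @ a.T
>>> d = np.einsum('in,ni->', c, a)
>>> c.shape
(5, 3)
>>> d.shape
()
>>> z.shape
()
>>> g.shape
(3, 3)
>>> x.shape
(5, 3)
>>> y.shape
(5,)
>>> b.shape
(13,)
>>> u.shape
(5, 5)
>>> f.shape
(29, 29)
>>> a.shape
(3, 5)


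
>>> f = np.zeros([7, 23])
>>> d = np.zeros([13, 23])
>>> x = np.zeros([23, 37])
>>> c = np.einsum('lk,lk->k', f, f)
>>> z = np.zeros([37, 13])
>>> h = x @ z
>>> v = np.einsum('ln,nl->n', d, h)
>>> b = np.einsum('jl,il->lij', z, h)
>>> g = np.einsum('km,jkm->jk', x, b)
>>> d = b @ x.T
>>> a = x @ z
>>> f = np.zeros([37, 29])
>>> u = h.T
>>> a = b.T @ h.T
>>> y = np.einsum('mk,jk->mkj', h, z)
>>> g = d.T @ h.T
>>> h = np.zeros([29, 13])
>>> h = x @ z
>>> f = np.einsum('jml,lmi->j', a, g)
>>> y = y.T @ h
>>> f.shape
(37,)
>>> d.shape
(13, 23, 23)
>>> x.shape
(23, 37)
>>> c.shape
(23,)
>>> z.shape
(37, 13)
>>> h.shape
(23, 13)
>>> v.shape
(23,)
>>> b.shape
(13, 23, 37)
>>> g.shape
(23, 23, 23)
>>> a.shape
(37, 23, 23)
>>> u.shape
(13, 23)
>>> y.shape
(37, 13, 13)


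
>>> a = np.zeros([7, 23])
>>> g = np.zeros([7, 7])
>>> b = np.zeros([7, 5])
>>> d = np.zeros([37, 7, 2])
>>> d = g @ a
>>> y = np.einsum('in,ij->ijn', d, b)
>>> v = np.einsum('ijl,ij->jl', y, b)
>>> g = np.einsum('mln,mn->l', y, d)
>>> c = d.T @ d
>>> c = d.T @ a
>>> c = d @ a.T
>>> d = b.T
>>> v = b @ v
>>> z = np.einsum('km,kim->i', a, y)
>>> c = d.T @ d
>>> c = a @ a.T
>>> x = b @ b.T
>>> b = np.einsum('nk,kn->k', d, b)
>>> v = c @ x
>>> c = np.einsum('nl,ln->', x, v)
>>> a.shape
(7, 23)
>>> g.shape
(5,)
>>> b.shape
(7,)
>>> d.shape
(5, 7)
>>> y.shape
(7, 5, 23)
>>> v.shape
(7, 7)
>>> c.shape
()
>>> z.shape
(5,)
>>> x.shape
(7, 7)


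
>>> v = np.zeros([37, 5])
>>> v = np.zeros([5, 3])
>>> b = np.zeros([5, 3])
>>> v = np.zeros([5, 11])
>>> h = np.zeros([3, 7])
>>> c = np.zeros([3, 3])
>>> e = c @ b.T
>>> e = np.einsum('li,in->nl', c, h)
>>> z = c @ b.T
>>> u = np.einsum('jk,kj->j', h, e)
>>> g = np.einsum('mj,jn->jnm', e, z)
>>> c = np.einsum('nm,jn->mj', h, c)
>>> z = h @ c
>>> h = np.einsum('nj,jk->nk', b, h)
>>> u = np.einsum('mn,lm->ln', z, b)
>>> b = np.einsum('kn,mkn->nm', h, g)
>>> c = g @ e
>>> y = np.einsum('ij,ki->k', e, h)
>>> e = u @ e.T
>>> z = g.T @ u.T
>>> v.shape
(5, 11)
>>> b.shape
(7, 3)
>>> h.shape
(5, 7)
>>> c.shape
(3, 5, 3)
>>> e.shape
(5, 7)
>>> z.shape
(7, 5, 5)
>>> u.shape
(5, 3)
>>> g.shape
(3, 5, 7)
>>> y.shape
(5,)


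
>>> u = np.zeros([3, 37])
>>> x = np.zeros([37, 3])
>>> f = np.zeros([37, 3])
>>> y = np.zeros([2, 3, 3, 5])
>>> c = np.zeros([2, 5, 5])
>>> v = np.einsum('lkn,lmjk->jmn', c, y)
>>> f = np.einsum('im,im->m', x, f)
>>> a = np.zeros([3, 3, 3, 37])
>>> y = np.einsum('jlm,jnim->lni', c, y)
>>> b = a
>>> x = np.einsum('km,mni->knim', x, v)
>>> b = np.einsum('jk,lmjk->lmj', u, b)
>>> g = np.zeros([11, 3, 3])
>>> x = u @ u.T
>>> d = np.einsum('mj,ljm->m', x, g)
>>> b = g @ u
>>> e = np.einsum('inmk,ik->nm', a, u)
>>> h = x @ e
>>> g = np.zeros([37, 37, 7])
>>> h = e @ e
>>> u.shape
(3, 37)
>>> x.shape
(3, 3)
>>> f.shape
(3,)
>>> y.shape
(5, 3, 3)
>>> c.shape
(2, 5, 5)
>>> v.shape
(3, 3, 5)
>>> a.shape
(3, 3, 3, 37)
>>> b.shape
(11, 3, 37)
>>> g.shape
(37, 37, 7)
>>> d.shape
(3,)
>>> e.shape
(3, 3)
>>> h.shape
(3, 3)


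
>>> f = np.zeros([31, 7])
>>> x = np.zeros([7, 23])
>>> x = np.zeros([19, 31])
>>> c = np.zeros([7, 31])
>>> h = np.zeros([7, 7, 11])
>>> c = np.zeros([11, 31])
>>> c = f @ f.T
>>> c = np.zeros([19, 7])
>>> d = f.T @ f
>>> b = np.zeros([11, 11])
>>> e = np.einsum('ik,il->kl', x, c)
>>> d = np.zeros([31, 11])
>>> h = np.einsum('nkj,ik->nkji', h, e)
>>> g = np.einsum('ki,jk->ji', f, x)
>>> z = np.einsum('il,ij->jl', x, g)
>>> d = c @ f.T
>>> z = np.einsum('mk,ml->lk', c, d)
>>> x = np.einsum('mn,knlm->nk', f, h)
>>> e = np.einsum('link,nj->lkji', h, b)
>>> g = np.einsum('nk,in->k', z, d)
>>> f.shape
(31, 7)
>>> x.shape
(7, 7)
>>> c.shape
(19, 7)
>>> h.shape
(7, 7, 11, 31)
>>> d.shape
(19, 31)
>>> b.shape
(11, 11)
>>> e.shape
(7, 31, 11, 7)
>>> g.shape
(7,)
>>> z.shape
(31, 7)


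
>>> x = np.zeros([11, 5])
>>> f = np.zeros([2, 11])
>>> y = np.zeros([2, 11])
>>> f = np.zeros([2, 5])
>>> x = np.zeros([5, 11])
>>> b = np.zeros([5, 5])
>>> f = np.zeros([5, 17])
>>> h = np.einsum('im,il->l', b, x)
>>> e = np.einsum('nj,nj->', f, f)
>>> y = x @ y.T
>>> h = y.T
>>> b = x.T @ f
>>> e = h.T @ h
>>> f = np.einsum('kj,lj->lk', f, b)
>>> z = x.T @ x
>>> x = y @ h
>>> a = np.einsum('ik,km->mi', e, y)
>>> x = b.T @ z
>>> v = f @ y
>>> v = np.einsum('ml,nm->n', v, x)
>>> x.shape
(17, 11)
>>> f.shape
(11, 5)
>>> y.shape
(5, 2)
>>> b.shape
(11, 17)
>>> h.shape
(2, 5)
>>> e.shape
(5, 5)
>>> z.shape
(11, 11)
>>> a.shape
(2, 5)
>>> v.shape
(17,)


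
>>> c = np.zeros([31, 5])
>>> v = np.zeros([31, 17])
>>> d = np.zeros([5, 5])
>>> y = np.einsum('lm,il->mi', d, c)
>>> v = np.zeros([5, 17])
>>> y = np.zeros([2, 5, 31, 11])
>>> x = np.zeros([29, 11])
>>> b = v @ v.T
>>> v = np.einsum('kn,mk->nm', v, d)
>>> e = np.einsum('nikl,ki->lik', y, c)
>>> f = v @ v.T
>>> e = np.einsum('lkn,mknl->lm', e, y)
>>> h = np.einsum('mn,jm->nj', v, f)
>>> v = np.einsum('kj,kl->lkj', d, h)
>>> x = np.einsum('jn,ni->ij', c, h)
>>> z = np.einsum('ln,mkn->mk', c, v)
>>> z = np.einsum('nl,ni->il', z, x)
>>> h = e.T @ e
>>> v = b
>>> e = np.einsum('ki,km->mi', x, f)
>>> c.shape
(31, 5)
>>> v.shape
(5, 5)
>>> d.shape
(5, 5)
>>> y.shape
(2, 5, 31, 11)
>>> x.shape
(17, 31)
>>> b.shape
(5, 5)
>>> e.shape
(17, 31)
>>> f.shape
(17, 17)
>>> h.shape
(2, 2)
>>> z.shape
(31, 5)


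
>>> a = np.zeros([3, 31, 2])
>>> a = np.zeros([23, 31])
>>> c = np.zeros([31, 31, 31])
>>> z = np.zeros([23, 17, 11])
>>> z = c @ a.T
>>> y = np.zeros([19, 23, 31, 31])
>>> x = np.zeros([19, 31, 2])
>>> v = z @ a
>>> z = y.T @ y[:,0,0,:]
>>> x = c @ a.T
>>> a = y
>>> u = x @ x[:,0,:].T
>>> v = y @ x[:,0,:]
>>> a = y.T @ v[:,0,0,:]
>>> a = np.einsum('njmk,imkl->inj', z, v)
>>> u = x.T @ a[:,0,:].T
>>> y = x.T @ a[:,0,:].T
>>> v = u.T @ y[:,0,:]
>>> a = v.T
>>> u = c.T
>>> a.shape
(19, 31, 19)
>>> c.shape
(31, 31, 31)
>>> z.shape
(31, 31, 23, 31)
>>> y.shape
(23, 31, 19)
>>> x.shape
(31, 31, 23)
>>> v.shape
(19, 31, 19)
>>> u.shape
(31, 31, 31)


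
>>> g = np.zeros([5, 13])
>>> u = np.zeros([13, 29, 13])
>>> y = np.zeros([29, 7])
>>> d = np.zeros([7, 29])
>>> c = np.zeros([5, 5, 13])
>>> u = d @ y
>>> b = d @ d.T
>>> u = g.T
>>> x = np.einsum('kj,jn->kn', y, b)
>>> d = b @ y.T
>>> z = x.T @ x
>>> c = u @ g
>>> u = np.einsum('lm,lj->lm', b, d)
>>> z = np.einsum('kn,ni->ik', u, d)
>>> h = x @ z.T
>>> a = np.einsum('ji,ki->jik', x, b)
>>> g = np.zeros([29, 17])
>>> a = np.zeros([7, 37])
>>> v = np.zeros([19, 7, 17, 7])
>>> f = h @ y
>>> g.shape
(29, 17)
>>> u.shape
(7, 7)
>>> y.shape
(29, 7)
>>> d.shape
(7, 29)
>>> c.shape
(13, 13)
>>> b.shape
(7, 7)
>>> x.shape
(29, 7)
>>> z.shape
(29, 7)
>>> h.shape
(29, 29)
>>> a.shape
(7, 37)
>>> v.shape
(19, 7, 17, 7)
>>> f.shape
(29, 7)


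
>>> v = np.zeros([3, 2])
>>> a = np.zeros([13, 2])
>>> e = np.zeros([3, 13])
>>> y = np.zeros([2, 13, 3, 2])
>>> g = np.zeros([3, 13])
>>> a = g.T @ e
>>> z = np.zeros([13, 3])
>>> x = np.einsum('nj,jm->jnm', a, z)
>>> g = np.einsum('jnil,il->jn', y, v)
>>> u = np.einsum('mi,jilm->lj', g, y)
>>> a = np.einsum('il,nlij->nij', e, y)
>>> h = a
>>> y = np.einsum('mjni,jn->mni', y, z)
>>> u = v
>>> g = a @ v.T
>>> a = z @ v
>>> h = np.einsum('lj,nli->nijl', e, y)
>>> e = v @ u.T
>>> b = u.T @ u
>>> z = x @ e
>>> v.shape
(3, 2)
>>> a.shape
(13, 2)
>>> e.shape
(3, 3)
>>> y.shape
(2, 3, 2)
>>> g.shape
(2, 3, 3)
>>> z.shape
(13, 13, 3)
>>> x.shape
(13, 13, 3)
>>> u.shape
(3, 2)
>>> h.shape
(2, 2, 13, 3)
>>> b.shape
(2, 2)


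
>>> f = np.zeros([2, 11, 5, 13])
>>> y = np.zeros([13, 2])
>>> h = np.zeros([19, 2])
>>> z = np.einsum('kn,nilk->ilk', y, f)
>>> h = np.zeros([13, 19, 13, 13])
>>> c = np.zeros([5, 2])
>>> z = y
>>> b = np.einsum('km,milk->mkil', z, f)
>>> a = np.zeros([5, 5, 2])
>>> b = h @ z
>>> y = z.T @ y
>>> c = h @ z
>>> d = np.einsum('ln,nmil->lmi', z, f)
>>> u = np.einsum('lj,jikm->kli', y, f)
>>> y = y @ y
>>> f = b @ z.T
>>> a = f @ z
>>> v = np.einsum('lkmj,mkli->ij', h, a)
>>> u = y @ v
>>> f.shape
(13, 19, 13, 13)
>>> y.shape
(2, 2)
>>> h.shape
(13, 19, 13, 13)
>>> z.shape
(13, 2)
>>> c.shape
(13, 19, 13, 2)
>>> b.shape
(13, 19, 13, 2)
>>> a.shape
(13, 19, 13, 2)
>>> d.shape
(13, 11, 5)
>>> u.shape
(2, 13)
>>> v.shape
(2, 13)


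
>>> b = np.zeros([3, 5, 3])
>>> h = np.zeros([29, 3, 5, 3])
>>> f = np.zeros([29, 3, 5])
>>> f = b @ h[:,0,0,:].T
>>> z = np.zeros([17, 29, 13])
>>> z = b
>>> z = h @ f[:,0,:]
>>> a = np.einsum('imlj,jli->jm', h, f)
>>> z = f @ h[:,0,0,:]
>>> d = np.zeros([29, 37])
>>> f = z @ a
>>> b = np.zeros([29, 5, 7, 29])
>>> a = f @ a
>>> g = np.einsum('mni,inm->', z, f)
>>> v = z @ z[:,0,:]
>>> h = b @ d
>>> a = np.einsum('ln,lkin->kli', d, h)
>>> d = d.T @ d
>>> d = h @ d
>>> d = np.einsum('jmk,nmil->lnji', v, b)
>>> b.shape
(29, 5, 7, 29)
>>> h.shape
(29, 5, 7, 37)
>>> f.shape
(3, 5, 3)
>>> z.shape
(3, 5, 3)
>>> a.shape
(5, 29, 7)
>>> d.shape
(29, 29, 3, 7)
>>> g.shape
()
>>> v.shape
(3, 5, 3)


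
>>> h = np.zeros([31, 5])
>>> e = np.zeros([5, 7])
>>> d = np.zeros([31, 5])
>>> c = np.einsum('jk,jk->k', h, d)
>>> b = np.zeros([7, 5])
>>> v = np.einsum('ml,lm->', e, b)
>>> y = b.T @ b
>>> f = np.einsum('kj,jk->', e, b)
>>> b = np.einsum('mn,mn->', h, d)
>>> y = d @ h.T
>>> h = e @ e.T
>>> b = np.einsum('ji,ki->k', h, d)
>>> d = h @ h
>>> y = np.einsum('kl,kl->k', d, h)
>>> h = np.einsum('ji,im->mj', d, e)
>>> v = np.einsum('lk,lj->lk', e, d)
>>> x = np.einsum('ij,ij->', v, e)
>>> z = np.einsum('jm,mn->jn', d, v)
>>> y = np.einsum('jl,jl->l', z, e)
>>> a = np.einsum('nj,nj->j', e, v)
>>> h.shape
(7, 5)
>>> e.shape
(5, 7)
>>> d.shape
(5, 5)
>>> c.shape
(5,)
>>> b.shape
(31,)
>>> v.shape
(5, 7)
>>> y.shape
(7,)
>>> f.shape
()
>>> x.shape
()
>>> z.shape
(5, 7)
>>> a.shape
(7,)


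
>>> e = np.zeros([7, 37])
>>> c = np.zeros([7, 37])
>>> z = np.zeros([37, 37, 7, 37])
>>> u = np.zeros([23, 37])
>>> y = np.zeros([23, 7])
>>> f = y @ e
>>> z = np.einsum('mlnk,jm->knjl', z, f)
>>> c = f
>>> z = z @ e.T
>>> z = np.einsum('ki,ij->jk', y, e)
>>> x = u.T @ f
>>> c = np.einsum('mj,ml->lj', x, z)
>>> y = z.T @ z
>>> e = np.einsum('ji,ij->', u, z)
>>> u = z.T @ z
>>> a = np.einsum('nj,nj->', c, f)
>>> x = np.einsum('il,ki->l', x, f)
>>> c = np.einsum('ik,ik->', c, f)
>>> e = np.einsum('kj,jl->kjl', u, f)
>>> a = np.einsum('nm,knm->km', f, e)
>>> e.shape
(23, 23, 37)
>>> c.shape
()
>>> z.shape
(37, 23)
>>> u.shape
(23, 23)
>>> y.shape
(23, 23)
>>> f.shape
(23, 37)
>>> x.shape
(37,)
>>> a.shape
(23, 37)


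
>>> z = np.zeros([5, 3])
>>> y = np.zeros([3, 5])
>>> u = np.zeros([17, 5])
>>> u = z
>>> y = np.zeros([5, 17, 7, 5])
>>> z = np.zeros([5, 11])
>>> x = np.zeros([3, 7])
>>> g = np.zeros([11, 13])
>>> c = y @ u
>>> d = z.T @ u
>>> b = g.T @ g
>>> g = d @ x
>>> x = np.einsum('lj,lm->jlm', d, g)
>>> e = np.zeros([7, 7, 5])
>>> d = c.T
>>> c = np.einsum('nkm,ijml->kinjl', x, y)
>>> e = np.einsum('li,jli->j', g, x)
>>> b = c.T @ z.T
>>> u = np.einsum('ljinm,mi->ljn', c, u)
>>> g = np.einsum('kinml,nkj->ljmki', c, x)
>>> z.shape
(5, 11)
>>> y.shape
(5, 17, 7, 5)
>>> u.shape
(11, 5, 17)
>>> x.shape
(3, 11, 7)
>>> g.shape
(5, 7, 17, 11, 5)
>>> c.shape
(11, 5, 3, 17, 5)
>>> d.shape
(3, 7, 17, 5)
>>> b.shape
(5, 17, 3, 5, 5)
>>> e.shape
(3,)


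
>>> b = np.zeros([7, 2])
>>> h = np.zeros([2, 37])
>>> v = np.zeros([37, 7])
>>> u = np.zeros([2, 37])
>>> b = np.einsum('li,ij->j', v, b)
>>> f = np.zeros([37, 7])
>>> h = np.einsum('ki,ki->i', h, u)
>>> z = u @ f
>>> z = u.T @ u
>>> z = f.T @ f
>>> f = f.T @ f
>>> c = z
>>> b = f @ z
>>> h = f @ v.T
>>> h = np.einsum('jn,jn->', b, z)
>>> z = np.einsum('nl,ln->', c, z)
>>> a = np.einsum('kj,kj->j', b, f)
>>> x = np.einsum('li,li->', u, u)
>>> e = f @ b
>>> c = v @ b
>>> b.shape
(7, 7)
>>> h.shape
()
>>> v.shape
(37, 7)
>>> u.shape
(2, 37)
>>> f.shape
(7, 7)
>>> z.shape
()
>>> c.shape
(37, 7)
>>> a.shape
(7,)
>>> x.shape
()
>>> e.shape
(7, 7)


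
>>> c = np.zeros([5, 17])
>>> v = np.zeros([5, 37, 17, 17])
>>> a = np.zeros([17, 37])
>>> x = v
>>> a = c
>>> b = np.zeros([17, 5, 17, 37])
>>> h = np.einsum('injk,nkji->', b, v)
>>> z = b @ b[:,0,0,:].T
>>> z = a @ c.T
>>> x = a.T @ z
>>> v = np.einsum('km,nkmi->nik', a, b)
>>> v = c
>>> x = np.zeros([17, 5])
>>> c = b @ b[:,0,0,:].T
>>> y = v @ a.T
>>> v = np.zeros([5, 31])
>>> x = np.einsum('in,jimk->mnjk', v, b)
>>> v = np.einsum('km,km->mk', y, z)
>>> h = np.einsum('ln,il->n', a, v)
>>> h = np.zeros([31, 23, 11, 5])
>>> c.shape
(17, 5, 17, 17)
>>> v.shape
(5, 5)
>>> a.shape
(5, 17)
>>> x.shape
(17, 31, 17, 37)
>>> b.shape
(17, 5, 17, 37)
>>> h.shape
(31, 23, 11, 5)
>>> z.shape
(5, 5)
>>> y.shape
(5, 5)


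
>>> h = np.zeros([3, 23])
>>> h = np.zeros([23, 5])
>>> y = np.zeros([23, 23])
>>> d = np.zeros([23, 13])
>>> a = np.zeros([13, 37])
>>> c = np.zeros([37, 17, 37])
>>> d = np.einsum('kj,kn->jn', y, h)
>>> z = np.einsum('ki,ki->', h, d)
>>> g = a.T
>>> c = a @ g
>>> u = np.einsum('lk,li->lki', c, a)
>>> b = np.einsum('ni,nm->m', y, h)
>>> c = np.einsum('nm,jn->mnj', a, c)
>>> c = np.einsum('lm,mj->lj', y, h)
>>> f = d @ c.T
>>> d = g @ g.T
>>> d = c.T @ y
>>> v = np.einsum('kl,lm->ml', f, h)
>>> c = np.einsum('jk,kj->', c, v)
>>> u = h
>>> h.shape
(23, 5)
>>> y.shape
(23, 23)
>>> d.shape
(5, 23)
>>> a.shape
(13, 37)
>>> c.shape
()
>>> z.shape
()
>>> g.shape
(37, 13)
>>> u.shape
(23, 5)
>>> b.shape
(5,)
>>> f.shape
(23, 23)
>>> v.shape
(5, 23)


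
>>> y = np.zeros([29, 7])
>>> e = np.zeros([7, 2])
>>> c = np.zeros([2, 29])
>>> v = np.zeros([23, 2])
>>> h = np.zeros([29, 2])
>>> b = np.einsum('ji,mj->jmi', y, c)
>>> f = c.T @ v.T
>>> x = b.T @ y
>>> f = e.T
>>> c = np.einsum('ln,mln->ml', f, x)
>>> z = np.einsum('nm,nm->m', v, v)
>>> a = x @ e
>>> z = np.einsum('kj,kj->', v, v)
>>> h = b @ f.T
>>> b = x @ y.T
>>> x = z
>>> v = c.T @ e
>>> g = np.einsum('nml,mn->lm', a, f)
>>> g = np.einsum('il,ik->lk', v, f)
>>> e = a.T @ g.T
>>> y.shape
(29, 7)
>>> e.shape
(2, 2, 2)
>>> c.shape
(7, 2)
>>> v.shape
(2, 2)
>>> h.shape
(29, 2, 2)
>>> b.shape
(7, 2, 29)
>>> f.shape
(2, 7)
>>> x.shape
()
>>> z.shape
()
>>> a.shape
(7, 2, 2)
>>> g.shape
(2, 7)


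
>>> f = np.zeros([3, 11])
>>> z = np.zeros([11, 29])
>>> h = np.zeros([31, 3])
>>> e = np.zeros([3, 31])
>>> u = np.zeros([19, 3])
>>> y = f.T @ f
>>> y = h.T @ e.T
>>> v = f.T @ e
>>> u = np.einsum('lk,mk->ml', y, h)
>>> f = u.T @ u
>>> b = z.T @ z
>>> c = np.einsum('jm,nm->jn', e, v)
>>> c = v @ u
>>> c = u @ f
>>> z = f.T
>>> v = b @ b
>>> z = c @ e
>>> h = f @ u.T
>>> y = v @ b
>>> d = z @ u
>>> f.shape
(3, 3)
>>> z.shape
(31, 31)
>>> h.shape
(3, 31)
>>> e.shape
(3, 31)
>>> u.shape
(31, 3)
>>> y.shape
(29, 29)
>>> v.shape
(29, 29)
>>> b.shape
(29, 29)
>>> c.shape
(31, 3)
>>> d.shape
(31, 3)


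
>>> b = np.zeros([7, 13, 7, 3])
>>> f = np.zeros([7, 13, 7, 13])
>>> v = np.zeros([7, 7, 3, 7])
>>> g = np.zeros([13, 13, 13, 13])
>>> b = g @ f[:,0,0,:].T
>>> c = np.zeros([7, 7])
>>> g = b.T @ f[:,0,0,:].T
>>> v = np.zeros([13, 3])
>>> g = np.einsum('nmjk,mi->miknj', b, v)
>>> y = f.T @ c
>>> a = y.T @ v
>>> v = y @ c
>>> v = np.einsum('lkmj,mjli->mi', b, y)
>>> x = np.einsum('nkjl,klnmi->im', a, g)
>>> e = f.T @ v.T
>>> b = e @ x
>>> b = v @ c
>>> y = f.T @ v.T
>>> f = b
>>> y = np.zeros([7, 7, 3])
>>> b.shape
(13, 7)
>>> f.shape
(13, 7)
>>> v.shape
(13, 7)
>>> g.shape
(13, 3, 7, 13, 13)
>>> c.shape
(7, 7)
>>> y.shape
(7, 7, 3)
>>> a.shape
(7, 13, 7, 3)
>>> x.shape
(13, 13)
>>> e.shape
(13, 7, 13, 13)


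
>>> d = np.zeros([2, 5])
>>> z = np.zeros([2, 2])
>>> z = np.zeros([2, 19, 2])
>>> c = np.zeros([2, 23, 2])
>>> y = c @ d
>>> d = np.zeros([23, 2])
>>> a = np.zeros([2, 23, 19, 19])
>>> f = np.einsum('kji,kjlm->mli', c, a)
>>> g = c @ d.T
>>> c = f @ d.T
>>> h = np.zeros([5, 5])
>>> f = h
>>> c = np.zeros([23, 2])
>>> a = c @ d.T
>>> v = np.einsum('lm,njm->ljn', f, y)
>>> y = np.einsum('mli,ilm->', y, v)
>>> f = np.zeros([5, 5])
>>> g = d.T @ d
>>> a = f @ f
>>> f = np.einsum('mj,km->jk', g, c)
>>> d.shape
(23, 2)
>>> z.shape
(2, 19, 2)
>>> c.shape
(23, 2)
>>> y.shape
()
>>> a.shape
(5, 5)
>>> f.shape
(2, 23)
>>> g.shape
(2, 2)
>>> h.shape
(5, 5)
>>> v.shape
(5, 23, 2)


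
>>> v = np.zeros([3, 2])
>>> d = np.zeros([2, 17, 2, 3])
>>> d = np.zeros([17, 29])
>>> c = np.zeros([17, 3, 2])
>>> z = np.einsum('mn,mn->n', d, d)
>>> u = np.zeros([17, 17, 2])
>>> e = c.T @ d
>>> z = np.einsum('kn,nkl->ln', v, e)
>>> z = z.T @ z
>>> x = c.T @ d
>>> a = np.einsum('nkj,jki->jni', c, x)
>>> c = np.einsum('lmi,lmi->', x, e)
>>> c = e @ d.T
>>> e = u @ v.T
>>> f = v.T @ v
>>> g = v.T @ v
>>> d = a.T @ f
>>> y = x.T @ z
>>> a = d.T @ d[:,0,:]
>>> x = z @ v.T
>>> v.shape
(3, 2)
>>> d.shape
(29, 17, 2)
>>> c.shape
(2, 3, 17)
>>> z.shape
(2, 2)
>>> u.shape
(17, 17, 2)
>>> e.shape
(17, 17, 3)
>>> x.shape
(2, 3)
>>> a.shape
(2, 17, 2)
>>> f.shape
(2, 2)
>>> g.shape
(2, 2)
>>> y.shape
(29, 3, 2)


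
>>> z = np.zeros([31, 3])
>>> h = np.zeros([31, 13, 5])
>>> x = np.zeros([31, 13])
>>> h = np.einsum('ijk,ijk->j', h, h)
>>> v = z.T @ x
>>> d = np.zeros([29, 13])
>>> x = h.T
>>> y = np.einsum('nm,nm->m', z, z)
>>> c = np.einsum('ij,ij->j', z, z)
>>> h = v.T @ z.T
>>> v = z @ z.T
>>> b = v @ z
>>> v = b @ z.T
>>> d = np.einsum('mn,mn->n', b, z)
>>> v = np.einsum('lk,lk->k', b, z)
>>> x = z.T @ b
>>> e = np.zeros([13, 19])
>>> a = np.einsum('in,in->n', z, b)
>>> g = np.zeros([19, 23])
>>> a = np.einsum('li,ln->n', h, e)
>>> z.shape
(31, 3)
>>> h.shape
(13, 31)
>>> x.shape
(3, 3)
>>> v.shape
(3,)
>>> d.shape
(3,)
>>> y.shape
(3,)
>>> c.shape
(3,)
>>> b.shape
(31, 3)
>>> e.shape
(13, 19)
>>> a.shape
(19,)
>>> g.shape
(19, 23)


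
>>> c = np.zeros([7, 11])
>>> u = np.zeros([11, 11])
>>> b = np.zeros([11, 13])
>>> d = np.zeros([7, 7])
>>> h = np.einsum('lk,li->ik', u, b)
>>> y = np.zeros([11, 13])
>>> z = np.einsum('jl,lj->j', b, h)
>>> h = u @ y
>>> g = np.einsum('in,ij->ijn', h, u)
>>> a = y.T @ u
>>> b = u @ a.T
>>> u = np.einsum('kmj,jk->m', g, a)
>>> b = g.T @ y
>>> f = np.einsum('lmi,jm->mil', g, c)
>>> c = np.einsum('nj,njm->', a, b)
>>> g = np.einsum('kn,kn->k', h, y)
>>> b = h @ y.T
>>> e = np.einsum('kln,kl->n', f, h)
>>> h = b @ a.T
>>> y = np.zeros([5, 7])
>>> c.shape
()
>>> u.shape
(11,)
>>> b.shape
(11, 11)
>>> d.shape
(7, 7)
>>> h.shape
(11, 13)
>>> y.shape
(5, 7)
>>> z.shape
(11,)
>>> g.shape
(11,)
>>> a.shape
(13, 11)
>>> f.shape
(11, 13, 11)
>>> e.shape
(11,)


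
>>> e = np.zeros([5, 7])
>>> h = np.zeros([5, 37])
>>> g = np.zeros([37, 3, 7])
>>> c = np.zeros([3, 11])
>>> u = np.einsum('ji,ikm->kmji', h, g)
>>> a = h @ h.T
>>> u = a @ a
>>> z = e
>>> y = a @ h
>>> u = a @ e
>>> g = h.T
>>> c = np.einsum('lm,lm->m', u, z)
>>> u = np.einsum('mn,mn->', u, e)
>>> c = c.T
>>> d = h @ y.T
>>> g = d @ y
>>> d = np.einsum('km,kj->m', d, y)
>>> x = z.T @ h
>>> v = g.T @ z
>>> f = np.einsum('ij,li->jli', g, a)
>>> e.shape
(5, 7)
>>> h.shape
(5, 37)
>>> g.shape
(5, 37)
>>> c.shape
(7,)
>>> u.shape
()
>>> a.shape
(5, 5)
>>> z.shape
(5, 7)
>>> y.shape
(5, 37)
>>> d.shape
(5,)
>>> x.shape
(7, 37)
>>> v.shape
(37, 7)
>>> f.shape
(37, 5, 5)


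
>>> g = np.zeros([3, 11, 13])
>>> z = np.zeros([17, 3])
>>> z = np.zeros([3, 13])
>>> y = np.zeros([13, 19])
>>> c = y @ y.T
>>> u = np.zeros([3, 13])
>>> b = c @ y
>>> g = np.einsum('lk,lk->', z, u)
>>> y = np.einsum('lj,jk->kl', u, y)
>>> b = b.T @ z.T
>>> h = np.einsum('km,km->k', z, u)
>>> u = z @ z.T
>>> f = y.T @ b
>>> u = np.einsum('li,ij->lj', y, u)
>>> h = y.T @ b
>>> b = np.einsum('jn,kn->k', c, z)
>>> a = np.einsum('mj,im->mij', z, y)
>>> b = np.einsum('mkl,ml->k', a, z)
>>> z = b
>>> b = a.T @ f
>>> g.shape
()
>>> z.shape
(19,)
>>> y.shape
(19, 3)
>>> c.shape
(13, 13)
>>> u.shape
(19, 3)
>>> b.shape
(13, 19, 3)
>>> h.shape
(3, 3)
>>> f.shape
(3, 3)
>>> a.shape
(3, 19, 13)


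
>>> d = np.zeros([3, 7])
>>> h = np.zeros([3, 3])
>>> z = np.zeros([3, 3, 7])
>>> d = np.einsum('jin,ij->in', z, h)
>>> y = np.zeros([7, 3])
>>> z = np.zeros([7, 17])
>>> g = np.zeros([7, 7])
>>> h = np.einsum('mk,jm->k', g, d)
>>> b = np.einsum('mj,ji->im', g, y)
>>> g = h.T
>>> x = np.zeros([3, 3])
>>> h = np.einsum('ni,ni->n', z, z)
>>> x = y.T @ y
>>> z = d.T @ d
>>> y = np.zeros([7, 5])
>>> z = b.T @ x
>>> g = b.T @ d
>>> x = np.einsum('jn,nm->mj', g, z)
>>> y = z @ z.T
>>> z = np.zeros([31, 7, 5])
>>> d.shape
(3, 7)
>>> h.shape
(7,)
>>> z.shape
(31, 7, 5)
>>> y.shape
(7, 7)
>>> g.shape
(7, 7)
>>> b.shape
(3, 7)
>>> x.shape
(3, 7)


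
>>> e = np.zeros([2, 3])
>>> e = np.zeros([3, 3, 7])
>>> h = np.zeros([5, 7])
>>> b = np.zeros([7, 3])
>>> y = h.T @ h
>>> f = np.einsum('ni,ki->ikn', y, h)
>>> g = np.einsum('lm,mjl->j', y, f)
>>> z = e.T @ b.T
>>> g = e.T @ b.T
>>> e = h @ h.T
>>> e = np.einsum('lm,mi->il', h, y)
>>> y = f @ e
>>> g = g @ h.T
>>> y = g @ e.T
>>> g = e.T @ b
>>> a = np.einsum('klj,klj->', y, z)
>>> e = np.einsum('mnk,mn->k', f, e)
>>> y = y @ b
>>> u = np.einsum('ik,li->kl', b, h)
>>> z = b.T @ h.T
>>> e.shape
(7,)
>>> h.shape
(5, 7)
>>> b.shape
(7, 3)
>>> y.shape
(7, 3, 3)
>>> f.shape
(7, 5, 7)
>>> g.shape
(5, 3)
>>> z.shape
(3, 5)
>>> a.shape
()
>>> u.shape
(3, 5)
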